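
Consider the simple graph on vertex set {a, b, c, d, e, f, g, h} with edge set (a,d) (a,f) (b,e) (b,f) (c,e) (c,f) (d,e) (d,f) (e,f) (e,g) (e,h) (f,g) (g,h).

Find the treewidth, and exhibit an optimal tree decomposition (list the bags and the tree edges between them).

Treewidth 2.
One optimal decomposition is:
Bags: B1 = {a, d, f}  B2 = {d, e, f}  B3 = {c, e, f}  B4 = {b, e, f}  B5 = {e, f, g}  B6 = {e, g, h}
Tree: B1–B2, B2–B3, B3–B4, B3–B5, B5–B6

Each bag holds 3 vertices, so the decomposition has width 2, which upper-bounds the treewidth. Conversely, {e, g, h} is a clique of size 3, and the vertices of any clique must share a bag in every tree decomposition; so some bag has ≥ 3 vertices and tw(G) ≥ 2. Therefore the treewidth is 2.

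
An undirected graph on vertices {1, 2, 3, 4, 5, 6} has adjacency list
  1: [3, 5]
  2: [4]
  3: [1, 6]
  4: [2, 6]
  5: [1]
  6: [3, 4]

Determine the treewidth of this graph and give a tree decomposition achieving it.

The largest bag has 2 vertices, giving width 1; this decomposition certifies tw(G) ≤ 1. G has an edge, so its treewidth is at least 1. The upper and lower bounds meet at 1, so that is the treewidth.

Treewidth 1.
Bags: B1 = {1, 5}  B2 = {1, 3}  B3 = {3, 6}  B4 = {4, 6}  B5 = {2, 4}
Tree: B1–B2, B2–B3, B3–B4, B4–B5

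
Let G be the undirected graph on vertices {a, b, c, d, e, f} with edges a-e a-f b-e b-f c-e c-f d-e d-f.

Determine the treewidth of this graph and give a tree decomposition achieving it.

Treewidth 2.
One such decomposition:
Bags: B1 = {a, e, f}  B2 = {b, e, f}  B3 = {d, e, f}  B4 = {c, e, f}
Tree: B1–B2, B2–B3, B3–B4

Each bag holds 3 vertices, so the decomposition has width 2, which upper-bounds the treewidth. For the lower bound, G contains the cycle e–a–f–b–e, so G is not a forest; only forests have treewidth ≤ 1, hence tw(G) ≥ 2. Therefore the treewidth is 2.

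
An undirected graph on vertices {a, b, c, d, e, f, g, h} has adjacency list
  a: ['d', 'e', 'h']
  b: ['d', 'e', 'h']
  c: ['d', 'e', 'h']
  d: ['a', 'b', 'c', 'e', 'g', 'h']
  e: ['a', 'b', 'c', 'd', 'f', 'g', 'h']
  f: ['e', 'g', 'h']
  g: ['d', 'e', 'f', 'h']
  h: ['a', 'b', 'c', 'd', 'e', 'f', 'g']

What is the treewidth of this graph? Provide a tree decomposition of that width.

The largest bag has 4 vertices, giving width 3; this decomposition certifies tw(G) ≤ 3. Conversely, {d, e, g, h} is a clique of size 4, and the vertices of any clique must share a bag in every tree decomposition; so some bag has ≥ 4 vertices and tw(G) ≥ 3. The upper and lower bounds meet at 3, so that is the treewidth.

Treewidth 3.
One such decomposition:
Bags: B1 = {d, e, g, h}  B2 = {c, d, e, h}  B3 = {b, d, e, h}  B4 = {a, d, e, h}  B5 = {e, f, g, h}
Tree: B1–B2, B2–B3, B3–B4, B1–B5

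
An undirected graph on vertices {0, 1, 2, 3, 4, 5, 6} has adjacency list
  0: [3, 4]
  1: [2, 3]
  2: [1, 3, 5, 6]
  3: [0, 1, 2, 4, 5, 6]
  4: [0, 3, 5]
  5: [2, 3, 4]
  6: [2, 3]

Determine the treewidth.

2

A width-2 tree decomposition is:
Bags: B1 = {3, 4, 5}  B2 = {2, 3, 5}  B3 = {1, 2, 3}  B4 = {0, 3, 4}  B5 = {2, 3, 6}
Tree: B1–B2, B2–B3, B1–B4, B3–B5
Every bag has size at most 3, so the width is 3 − 1 = 2 and tw(G) ≤ 2. Conversely, {0, 3, 4} is a clique of size 3, and the vertices of any clique must share a bag in every tree decomposition; so some bag has ≥ 3 vertices and tw(G) ≥ 2. The upper and lower bounds meet at 2, so that is the treewidth.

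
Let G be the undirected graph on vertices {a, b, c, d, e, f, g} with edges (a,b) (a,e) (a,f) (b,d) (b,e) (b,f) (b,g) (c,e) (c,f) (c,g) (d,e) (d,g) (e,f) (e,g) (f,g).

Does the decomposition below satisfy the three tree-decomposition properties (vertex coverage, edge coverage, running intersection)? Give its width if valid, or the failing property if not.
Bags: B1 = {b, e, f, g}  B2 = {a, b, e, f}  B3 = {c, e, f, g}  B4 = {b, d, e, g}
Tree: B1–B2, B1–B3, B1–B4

Yes; width 3.

Checking the three conditions: (i) the bags cover all of {a, b, c, d, e, f, g}; (ii) for each edge, some bag contains both endpoints; (iii) the bags containing any fixed vertex form a subtree. All hold, so the decomposition is valid with width 4 − 1 = 3.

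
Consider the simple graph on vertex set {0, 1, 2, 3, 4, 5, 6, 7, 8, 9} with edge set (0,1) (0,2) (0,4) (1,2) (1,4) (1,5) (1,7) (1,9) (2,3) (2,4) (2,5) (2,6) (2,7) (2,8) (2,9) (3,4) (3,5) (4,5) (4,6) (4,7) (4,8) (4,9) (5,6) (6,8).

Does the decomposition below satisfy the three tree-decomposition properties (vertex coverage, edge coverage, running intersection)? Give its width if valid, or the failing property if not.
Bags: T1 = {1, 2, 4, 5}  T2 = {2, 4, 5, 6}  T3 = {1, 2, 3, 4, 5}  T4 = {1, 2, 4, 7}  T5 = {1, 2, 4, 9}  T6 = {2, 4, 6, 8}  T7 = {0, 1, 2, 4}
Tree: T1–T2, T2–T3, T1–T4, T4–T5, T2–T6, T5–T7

No — bags containing vertex 1 are not connected in the tree.

A tree decomposition must satisfy three properties: every vertex lies in some bag; for every edge, both endpoints lie together in some bag; and for every vertex, the bags containing it form a connected subtree. Here bags containing vertex 1 are not connected in the tree, so the decomposition is invalid.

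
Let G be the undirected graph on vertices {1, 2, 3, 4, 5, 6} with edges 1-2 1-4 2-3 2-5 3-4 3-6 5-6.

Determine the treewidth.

A width-2 tree decomposition is:
Bags: B1 = {3, 5, 6}  B2 = {2, 3, 5}  B3 = {2, 3, 4}  B4 = {1, 2, 4}
Tree: B1–B2, B2–B3, B3–B4
Every bag has size at most 3, so the width is 3 − 1 = 2 and tw(G) ≤ 2. The edges 6–5–2–3–6 form a cycle, so G is not a tree and its treewidth is at least 2. Therefore the treewidth is 2.

2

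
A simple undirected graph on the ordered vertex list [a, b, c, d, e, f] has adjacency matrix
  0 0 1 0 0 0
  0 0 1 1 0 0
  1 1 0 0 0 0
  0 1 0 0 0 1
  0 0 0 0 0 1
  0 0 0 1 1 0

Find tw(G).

1

A width-1 tree decomposition is:
Bags: B1 = {a, c}  B2 = {b, c}  B3 = {b, d}  B4 = {d, f}  B5 = {e, f}
Tree: B1–B2, B2–B3, B3–B4, B4–B5
The largest bag has 2 vertices, giving width 1; this decomposition certifies tw(G) ≤ 1. Any graph with an edge has treewidth ≥ 1, and G has the edge a–c. The upper and lower bounds meet at 1, so that is the treewidth.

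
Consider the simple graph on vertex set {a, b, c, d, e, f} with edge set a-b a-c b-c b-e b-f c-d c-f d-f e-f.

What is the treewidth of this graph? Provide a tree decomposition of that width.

Each bag holds 3 vertices, so the decomposition has width 2, which upper-bounds the treewidth. For the lower bound, the 3 vertices {b, e, f} are pairwise adjacent, and any tree decomposition puts a clique entirely inside one bag — forcing width ≥ 2. The upper and lower bounds meet at 2, so that is the treewidth.

Treewidth 2.
One optimal decomposition is:
Bags: B1 = {b, c, f}  B2 = {a, b, c}  B3 = {b, e, f}  B4 = {c, d, f}
Tree: B1–B2, B1–B3, B1–B4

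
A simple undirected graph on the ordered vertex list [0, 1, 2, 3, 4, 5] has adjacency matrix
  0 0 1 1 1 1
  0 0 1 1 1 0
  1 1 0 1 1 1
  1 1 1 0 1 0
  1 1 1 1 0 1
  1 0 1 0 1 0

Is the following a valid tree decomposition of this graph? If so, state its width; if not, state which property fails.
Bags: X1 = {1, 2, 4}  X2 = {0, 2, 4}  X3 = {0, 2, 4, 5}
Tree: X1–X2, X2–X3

No — vertex 3 appears in no bag.

A tree decomposition must satisfy three properties: every vertex lies in some bag; for every edge, both endpoints lie together in some bag; and for every vertex, the bags containing it form a connected subtree. Here vertex 3 appears in no bag, so the decomposition is invalid.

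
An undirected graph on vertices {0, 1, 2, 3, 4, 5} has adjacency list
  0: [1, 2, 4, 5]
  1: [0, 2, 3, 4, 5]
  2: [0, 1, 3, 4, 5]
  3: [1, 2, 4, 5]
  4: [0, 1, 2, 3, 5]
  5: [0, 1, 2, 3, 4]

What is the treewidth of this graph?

4

A width-4 tree decomposition is:
Bags: B1 = {1, 2, 3, 4, 5}  B2 = {0, 1, 2, 4, 5}
Tree: B1–B2
Each bag holds 5 vertices, so the decomposition has width 4, which upper-bounds the treewidth. Conversely, {0, 1, 2, 4, 5} is a clique of size 5, and the vertices of any clique must share a bag in every tree decomposition; so some bag has ≥ 5 vertices and tw(G) ≥ 4. Hence tw(G) = 4 exactly.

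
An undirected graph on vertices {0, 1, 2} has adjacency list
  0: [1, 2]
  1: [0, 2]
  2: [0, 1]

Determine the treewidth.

A width-2 tree decomposition is:
Bags: B1 = {0, 1, 2}
Tree: (single bag)
A single bag containing all 3 vertices is trivially a valid decomposition of width 2. On the other hand G contains the 3-clique {0, 1, 2}. A clique must lie in a single bag of any decomposition, so no decomposition can have width below 2. Combining the bounds, tw(G) = 2.

2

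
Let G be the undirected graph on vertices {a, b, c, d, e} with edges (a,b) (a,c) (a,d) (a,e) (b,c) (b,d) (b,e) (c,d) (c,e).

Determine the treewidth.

3

A width-3 tree decomposition is:
Bags: B1 = {a, b, c, d}  B2 = {a, b, c, e}
Tree: B1–B2
The largest bag has 4 vertices, giving width 3; this decomposition certifies tw(G) ≤ 3. For the lower bound, the 4 vertices {a, b, c, d} are pairwise adjacent, and any tree decomposition puts a clique entirely inside one bag — forcing width ≥ 3. Hence tw(G) = 3 exactly.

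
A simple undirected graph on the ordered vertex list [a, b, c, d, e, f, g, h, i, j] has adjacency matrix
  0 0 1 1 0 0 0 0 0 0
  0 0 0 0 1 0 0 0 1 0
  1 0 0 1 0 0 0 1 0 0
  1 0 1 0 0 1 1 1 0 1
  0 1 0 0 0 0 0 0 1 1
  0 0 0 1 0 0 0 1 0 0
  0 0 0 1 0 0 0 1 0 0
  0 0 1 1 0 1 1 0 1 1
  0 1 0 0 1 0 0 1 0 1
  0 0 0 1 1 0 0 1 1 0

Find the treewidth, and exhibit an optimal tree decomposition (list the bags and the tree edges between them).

Every bag has size at most 3, so the width is 3 − 1 = 2 and tw(G) ≤ 2. On the other hand G contains the 3-clique {d, g, h}. A clique must lie in a single bag of any decomposition, so no decomposition can have width below 2. The upper and lower bounds meet at 2, so that is the treewidth.

Treewidth 2.
Bags: B1 = {d, g, h}  B2 = {d, h, j}  B3 = {c, d, h}  B4 = {h, i, j}  B5 = {e, i, j}  B6 = {d, f, h}  B7 = {a, c, d}  B8 = {b, e, i}
Tree: B1–B2, B2–B3, B2–B4, B4–B5, B1–B6, B3–B7, B5–B8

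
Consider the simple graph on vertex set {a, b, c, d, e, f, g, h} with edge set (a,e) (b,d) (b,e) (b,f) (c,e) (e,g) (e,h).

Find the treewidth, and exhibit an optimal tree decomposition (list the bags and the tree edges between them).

The largest bag has 2 vertices, giving width 1; this decomposition certifies tw(G) ≤ 1. Since G has at least one edge (e.g. h–e), it is not an edgeless graph, so tw(G) ≥ 1. The upper and lower bounds meet at 1, so that is the treewidth.

Treewidth 1.
One such decomposition:
Bags: B1 = {e, h}  B2 = {c, e}  B3 = {b, e}  B4 = {b, f}  B5 = {e, g}  B6 = {a, e}  B7 = {b, d}
Tree: B1–B2, B2–B3, B3–B4, B1–B5, B1–B6, B3–B7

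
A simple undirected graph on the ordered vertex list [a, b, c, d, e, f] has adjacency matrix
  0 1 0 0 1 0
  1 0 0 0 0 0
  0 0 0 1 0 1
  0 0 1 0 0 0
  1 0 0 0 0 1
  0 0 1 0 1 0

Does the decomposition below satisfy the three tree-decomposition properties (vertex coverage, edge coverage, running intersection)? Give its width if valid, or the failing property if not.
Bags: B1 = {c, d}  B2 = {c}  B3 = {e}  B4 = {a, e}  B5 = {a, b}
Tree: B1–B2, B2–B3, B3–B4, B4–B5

A tree decomposition must satisfy three properties: every vertex lies in some bag; for every edge, both endpoints lie together in some bag; and for every vertex, the bags containing it form a connected subtree. Here vertex f appears in no bag, so the decomposition is invalid.

No — vertex f appears in no bag.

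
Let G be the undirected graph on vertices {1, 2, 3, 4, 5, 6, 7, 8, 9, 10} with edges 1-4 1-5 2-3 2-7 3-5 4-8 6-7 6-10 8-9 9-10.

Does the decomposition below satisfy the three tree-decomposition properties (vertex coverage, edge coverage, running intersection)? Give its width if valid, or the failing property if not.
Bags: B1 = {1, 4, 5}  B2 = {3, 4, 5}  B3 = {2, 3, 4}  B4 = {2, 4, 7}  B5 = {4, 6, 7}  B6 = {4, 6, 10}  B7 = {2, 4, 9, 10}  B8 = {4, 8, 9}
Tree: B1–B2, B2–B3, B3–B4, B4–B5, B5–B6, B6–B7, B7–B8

A tree decomposition must satisfy three properties: every vertex lies in some bag; for every edge, both endpoints lie together in some bag; and for every vertex, the bags containing it form a connected subtree. Here bags containing vertex 2 are not connected in the tree, so the decomposition is invalid.

No — bags containing vertex 2 are not connected in the tree.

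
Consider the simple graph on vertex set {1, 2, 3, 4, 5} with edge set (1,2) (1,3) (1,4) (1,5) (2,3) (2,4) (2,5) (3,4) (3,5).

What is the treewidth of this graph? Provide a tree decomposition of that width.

Treewidth 3.
One optimal decomposition is:
Bags: B1 = {1, 2, 3, 5}  B2 = {1, 2, 3, 4}
Tree: B1–B2

Every bag has size at most 4, so the width is 4 − 1 = 3 and tw(G) ≤ 3. Conversely, {1, 2, 3, 4} is a clique of size 4, and the vertices of any clique must share a bag in every tree decomposition; so some bag has ≥ 4 vertices and tw(G) ≥ 3. Hence tw(G) = 3 exactly.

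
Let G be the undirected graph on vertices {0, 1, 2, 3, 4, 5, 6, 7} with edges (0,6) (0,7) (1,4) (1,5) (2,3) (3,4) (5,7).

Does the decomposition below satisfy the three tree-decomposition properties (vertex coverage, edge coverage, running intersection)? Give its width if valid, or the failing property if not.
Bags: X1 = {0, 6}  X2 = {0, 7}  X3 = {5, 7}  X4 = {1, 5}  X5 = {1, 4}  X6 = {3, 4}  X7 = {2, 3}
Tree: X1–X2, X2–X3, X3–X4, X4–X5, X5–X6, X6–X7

Vertex coverage: the bags together contain {0, 1, 2, 3, 4, 5, 6, 7}, the full vertex set. Edge coverage: each edge of G has both endpoints in at least one bag. Running intersection: for every vertex, the bags containing it form a connected subtree. All three properties hold, so this is a valid tree decomposition of width max|bag| − 1 = 1, and hence tw(G) ≤ 1.

Yes; width 1.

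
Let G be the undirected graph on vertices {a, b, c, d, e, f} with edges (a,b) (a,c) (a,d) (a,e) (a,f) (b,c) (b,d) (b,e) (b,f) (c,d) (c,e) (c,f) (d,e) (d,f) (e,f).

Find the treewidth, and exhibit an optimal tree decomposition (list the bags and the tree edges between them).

With just one bag of size 6, the width is 6 − 1 = 5, so tw(G) ≤ 5. Conversely, {a, b, c, d, e, f} is a clique of size 6, and the vertices of any clique must share a bag in every tree decomposition; so some bag has ≥ 6 vertices and tw(G) ≥ 5. Therefore the treewidth is 5.

Treewidth 5.
One such decomposition:
Bags: B1 = {a, b, c, d, e, f}
Tree: (single bag)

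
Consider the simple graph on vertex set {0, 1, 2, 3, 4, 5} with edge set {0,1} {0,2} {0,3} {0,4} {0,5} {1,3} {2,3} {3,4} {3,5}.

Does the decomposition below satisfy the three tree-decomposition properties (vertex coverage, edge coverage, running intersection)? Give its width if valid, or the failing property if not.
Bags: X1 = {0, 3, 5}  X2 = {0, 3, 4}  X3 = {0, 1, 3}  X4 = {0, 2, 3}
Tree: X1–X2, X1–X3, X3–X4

Every vertex of G appears in some bag (union = {0, 1, 2, 3, 4, 5}); every edge is covered by a bag; and for each vertex v the set of bags containing v is connected in the bag tree. The decomposition is therefore valid. The largest bag has 3 vertices, so the width is 2.

Yes; width 2.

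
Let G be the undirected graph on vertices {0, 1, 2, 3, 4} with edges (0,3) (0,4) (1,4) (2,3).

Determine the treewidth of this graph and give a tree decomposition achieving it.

Treewidth 1.
One optimal decomposition is:
Bags: B1 = {0, 3}  B2 = {2, 3}  B3 = {0, 4}  B4 = {1, 4}
Tree: B1–B2, B1–B3, B3–B4

Each bag holds 2 vertices, so the decomposition has width 1, which upper-bounds the treewidth. G has an edge, so its treewidth is at least 1. Hence tw(G) = 1 exactly.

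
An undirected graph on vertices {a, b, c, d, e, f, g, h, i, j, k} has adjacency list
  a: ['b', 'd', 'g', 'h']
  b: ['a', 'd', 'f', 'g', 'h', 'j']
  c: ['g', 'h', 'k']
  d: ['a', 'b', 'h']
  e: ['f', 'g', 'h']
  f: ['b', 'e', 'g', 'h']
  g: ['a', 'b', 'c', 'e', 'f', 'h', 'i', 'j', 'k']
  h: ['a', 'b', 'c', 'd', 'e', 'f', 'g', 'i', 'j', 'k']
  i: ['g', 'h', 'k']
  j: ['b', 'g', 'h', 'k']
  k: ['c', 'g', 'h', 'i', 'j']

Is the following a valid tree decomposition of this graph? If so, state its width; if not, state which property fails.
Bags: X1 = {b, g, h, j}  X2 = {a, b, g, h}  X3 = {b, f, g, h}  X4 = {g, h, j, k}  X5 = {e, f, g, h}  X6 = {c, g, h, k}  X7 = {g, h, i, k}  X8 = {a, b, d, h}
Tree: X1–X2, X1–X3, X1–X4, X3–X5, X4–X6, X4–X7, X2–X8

Yes; width 3.

Checking the three conditions: (i) the bags cover all of {a, b, c, d, e, f, g, h, i, j, k}; (ii) for each edge, some bag contains both endpoints; (iii) the bags containing any fixed vertex form a subtree. All hold, so the decomposition is valid with width 4 − 1 = 3.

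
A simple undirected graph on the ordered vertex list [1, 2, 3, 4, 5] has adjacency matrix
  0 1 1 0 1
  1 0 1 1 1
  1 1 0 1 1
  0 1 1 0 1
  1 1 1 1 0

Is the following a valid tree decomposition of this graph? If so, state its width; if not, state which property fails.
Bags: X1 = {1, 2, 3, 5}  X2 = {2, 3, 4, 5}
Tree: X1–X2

Yes; width 3.

Every vertex of G appears in some bag (union = {1, 2, 3, 4, 5}); every edge is covered by a bag; and for each vertex v the set of bags containing v is connected in the bag tree. The decomposition is therefore valid. The largest bag has 4 vertices, so the width is 3.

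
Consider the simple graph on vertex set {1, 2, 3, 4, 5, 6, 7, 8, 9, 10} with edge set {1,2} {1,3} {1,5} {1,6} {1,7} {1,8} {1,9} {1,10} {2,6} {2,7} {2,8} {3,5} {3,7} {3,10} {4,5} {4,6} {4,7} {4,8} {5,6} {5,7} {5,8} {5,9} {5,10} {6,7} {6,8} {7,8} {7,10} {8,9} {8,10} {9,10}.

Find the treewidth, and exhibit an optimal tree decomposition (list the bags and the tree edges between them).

Every bag has size at most 5, so the width is 5 − 1 = 4 and tw(G) ≤ 4. On the other hand G contains the 5-clique {1, 2, 6, 7, 8}. A clique must lie in a single bag of any decomposition, so no decomposition can have width below 4. Hence tw(G) = 4 exactly.

Treewidth 4.
Bags: B1 = {1, 5, 7, 8, 10}  B2 = {1, 3, 5, 7, 10}  B3 = {1, 5, 8, 9, 10}  B4 = {1, 5, 6, 7, 8}  B5 = {4, 5, 6, 7, 8}  B6 = {1, 2, 6, 7, 8}
Tree: B1–B2, B1–B3, B1–B4, B4–B5, B4–B6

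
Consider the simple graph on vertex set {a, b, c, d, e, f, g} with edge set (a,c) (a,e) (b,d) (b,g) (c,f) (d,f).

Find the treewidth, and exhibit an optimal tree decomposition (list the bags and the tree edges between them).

Treewidth 1.
Bags: B1 = {b, g}  B2 = {b, d}  B3 = {d, f}  B4 = {c, f}  B5 = {a, c}  B6 = {a, e}
Tree: B1–B2, B2–B3, B3–B4, B4–B5, B5–B6

Each bag holds 2 vertices, so the decomposition has width 1, which upper-bounds the treewidth. Any graph with an edge has treewidth ≥ 1, and G has the edge g–b. Therefore the treewidth is 1.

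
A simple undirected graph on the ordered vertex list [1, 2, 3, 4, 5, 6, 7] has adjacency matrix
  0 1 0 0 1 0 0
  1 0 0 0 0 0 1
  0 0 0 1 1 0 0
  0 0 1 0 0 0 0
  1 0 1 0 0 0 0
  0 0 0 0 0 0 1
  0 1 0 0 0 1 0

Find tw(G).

1

A width-1 tree decomposition is:
Bags: B1 = {3, 4}  B2 = {3, 5}  B3 = {1, 5}  B4 = {1, 2}  B5 = {2, 7}  B6 = {6, 7}
Tree: B1–B2, B2–B3, B3–B4, B4–B5, B5–B6
The largest bag has 2 vertices, giving width 1; this decomposition certifies tw(G) ≤ 1. Any graph with an edge has treewidth ≥ 1, and G has the edge 4–3. The upper and lower bounds meet at 1, so that is the treewidth.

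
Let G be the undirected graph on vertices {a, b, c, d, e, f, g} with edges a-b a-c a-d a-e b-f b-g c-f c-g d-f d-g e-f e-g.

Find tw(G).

3

A width-3 tree decomposition is:
Bags: B1 = {a, d, f, g}  B2 = {a, e, f, g}  B3 = {a, b, f, g}  B4 = {a, c, f, g}
Tree: B1–B2, B2–B3, B3–B4
The largest bag has 4 vertices, giving width 3; this decomposition certifies tw(G) ≤ 3. For the lower bound: the 4 vertex sets {d,g}, {e,f}, {a}, {b} are disjoint, each induces a connected subgraph, and every pair is joined by at least one edge of G. Contracting each set to a single vertex therefore yields K_{4} as a minor, and since treewidth is minor-monotone, tw(G) ≥ tw(K_{4}) = 3. Combining the bounds, tw(G) = 3.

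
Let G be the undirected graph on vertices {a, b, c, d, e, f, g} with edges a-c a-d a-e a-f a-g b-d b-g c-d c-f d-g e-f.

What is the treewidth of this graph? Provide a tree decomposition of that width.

The largest bag has 3 vertices, giving width 2; this decomposition certifies tw(G) ≤ 2. For the lower bound, the 3 vertices {a, d, g} are pairwise adjacent, and any tree decomposition puts a clique entirely inside one bag — forcing width ≥ 2. Therefore the treewidth is 2.

Treewidth 2.
Bags: B1 = {a, c, f}  B2 = {a, e, f}  B3 = {a, c, d}  B4 = {a, d, g}  B5 = {b, d, g}
Tree: B1–B2, B1–B3, B3–B4, B4–B5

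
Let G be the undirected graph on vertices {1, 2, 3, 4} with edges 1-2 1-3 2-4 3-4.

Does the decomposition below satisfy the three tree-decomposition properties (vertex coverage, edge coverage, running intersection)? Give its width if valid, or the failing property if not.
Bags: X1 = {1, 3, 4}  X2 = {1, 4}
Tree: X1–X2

A tree decomposition must satisfy three properties: every vertex lies in some bag; for every edge, both endpoints lie together in some bag; and for every vertex, the bags containing it form a connected subtree. Here vertex 2 appears in no bag, so the decomposition is invalid.

No — vertex 2 appears in no bag.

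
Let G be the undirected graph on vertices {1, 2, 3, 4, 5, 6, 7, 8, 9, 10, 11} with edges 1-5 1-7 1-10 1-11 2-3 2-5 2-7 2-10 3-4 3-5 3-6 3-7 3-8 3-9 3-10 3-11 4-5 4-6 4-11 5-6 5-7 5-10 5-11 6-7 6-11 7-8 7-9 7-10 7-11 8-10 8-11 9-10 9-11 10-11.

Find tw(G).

A width-4 tree decomposition is:
Bags: B1 = {3, 5, 7, 10, 11}  B2 = {3, 5, 6, 7, 11}  B3 = {1, 5, 7, 10, 11}  B4 = {3, 7, 9, 10, 11}  B5 = {2, 3, 5, 7, 10}  B6 = {3, 7, 8, 10, 11}  B7 = {3, 4, 5, 6, 11}
Tree: B1–B2, B1–B3, B1–B4, B1–B5, B1–B6, B2–B7
Each bag holds 5 vertices, so the decomposition has width 4, which upper-bounds the treewidth. On the other hand G contains the 5-clique {1, 5, 7, 10, 11}. A clique must lie in a single bag of any decomposition, so no decomposition can have width below 4. The upper and lower bounds meet at 4, so that is the treewidth.

4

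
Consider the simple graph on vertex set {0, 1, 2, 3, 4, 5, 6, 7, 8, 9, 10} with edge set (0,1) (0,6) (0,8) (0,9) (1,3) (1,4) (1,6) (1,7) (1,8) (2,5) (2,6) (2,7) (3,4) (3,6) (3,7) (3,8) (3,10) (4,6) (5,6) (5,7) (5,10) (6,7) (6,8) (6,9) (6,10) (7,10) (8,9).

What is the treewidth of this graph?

A width-3 tree decomposition is:
Bags: B1 = {1, 3, 6, 7}  B2 = {1, 3, 4, 6}  B3 = {1, 3, 6, 8}  B4 = {0, 1, 6, 8}  B5 = {0, 6, 8, 9}  B6 = {3, 6, 7, 10}  B7 = {5, 6, 7, 10}  B8 = {2, 5, 6, 7}
Tree: B1–B2, B2–B3, B3–B4, B4–B5, B1–B6, B6–B7, B7–B8
Every bag has size at most 4, so the width is 4 − 1 = 3 and tw(G) ≤ 3. On the other hand G contains the 4-clique {0, 1, 6, 8}. A clique must lie in a single bag of any decomposition, so no decomposition can have width below 3. Therefore the treewidth is 3.

3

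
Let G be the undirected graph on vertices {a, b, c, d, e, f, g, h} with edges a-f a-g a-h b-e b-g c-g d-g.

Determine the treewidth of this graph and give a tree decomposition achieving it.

Treewidth 1.
One such decomposition:
Bags: B1 = {b, g}  B2 = {b, e}  B3 = {d, g}  B4 = {a, g}  B5 = {a, h}  B6 = {a, f}  B7 = {c, g}
Tree: B1–B2, B1–B3, B3–B4, B4–B5, B5–B6, B4–B7

Each bag holds 2 vertices, so the decomposition has width 1, which upper-bounds the treewidth. Since G has at least one edge (e.g. g–b), it is not an edgeless graph, so tw(G) ≥ 1. Hence tw(G) = 1 exactly.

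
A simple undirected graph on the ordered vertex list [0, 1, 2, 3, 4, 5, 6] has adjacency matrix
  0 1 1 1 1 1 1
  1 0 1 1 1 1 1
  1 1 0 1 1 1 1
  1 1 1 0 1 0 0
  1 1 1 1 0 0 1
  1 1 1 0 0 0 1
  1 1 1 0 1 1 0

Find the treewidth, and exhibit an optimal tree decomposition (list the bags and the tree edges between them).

Each bag holds 5 vertices, so the decomposition has width 4, which upper-bounds the treewidth. Conversely, {0, 1, 2, 3, 4} is a clique of size 5, and the vertices of any clique must share a bag in every tree decomposition; so some bag has ≥ 5 vertices and tw(G) ≥ 4. The upper and lower bounds meet at 4, so that is the treewidth.

Treewidth 4.
One such decomposition:
Bags: B1 = {0, 1, 2, 4, 6}  B2 = {0, 1, 2, 5, 6}  B3 = {0, 1, 2, 3, 4}
Tree: B1–B2, B1–B3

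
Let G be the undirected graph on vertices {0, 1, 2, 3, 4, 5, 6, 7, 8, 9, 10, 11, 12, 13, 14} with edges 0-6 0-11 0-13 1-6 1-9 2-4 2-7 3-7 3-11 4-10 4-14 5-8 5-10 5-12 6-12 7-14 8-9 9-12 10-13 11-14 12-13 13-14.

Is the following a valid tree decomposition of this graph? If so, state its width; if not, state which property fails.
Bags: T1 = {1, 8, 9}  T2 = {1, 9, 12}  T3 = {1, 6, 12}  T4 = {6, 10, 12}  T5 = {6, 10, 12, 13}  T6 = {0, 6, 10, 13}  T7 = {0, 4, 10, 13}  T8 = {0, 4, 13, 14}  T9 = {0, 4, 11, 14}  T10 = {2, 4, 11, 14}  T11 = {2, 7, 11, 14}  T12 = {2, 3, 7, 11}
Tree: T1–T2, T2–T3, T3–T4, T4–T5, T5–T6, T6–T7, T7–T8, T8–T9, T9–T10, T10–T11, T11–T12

No — vertex 5 appears in no bag.

A tree decomposition must satisfy three properties: every vertex lies in some bag; for every edge, both endpoints lie together in some bag; and for every vertex, the bags containing it form a connected subtree. Here vertex 5 appears in no bag, so the decomposition is invalid.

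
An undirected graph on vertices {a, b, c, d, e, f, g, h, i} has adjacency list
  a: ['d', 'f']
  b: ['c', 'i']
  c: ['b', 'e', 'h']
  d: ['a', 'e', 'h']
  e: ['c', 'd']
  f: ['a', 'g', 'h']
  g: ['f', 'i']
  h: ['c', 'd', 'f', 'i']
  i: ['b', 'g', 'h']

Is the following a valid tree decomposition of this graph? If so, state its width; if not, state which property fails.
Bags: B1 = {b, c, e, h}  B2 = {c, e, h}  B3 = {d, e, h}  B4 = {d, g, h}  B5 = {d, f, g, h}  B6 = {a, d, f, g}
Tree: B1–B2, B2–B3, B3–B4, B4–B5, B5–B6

A tree decomposition must satisfy three properties: every vertex lies in some bag; for every edge, both endpoints lie together in some bag; and for every vertex, the bags containing it form a connected subtree. Here vertex i appears in no bag, so the decomposition is invalid.

No — vertex i appears in no bag.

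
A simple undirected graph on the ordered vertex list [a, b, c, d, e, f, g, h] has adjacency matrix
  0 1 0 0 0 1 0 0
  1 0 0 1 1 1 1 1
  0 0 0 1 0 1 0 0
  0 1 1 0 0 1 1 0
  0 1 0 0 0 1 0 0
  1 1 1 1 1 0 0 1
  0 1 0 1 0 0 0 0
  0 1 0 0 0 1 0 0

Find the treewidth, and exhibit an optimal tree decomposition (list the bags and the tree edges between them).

Treewidth 2.
Bags: B1 = {b, d, f}  B2 = {c, d, f}  B3 = {b, d, g}  B4 = {b, e, f}  B5 = {a, b, f}  B6 = {b, f, h}
Tree: B1–B2, B1–B3, B1–B4, B1–B5, B1–B6

The largest bag has 3 vertices, giving width 2; this decomposition certifies tw(G) ≤ 2. Conversely, {b, d, g} is a clique of size 3, and the vertices of any clique must share a bag in every tree decomposition; so some bag has ≥ 3 vertices and tw(G) ≥ 2. Combining the bounds, tw(G) = 2.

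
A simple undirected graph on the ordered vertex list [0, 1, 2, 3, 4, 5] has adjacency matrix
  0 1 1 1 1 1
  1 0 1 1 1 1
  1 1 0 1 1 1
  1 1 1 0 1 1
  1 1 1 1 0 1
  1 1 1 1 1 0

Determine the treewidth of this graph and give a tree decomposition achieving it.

With just one bag of size 6, the width is 6 − 1 = 5, so tw(G) ≤ 5. Conversely, {0, 1, 2, 3, 4, 5} is a clique of size 6, and the vertices of any clique must share a bag in every tree decomposition; so some bag has ≥ 6 vertices and tw(G) ≥ 5. Combining the bounds, tw(G) = 5.

Treewidth 5.
One optimal decomposition is:
Bags: B1 = {0, 1, 2, 3, 4, 5}
Tree: (single bag)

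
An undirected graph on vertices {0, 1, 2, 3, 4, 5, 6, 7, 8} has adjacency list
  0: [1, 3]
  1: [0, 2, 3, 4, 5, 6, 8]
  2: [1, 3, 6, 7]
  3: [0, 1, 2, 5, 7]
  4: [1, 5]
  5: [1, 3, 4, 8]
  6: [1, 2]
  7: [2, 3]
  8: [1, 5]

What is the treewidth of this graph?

A width-2 tree decomposition is:
Bags: B1 = {1, 2, 6}  B2 = {1, 2, 3}  B3 = {1, 3, 5}  B4 = {1, 4, 5}  B5 = {0, 1, 3}  B6 = {2, 3, 7}  B7 = {1, 5, 8}
Tree: B1–B2, B2–B3, B3–B4, B3–B5, B2–B6, B3–B7
Every bag has size at most 3, so the width is 3 − 1 = 2 and tw(G) ≤ 2. Conversely, {1, 5, 8} is a clique of size 3, and the vertices of any clique must share a bag in every tree decomposition; so some bag has ≥ 3 vertices and tw(G) ≥ 2. Combining the bounds, tw(G) = 2.

2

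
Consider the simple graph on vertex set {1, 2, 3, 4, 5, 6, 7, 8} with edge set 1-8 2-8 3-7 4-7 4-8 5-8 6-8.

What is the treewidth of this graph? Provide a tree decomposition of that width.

Treewidth 1.
Bags: B1 = {4, 8}  B2 = {4, 7}  B3 = {5, 8}  B4 = {3, 7}  B5 = {6, 8}  B6 = {1, 8}  B7 = {2, 8}
Tree: B1–B2, B1–B3, B2–B4, B3–B5, B1–B6, B1–B7

The largest bag has 2 vertices, giving width 1; this decomposition certifies tw(G) ≤ 1. Any graph with an edge has treewidth ≥ 1, and G has the edge 4–8. Combining the bounds, tw(G) = 1.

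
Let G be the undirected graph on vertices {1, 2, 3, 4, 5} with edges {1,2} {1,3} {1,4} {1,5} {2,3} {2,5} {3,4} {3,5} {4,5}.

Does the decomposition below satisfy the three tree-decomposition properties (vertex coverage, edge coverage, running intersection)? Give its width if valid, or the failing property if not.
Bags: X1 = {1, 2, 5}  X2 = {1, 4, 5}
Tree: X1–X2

No — vertex 3 appears in no bag.

A tree decomposition must satisfy three properties: every vertex lies in some bag; for every edge, both endpoints lie together in some bag; and for every vertex, the bags containing it form a connected subtree. Here vertex 3 appears in no bag, so the decomposition is invalid.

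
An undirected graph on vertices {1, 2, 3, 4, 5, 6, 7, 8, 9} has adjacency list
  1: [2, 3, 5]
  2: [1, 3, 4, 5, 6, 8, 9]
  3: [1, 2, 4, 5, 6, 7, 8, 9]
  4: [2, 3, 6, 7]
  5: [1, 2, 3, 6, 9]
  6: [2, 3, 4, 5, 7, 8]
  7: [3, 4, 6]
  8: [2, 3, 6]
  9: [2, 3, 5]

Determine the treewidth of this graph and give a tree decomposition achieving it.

Treewidth 3.
Bags: B1 = {1, 2, 3, 5}  B2 = {2, 3, 5, 6}  B3 = {2, 3, 5, 9}  B4 = {2, 3, 4, 6}  B5 = {3, 4, 6, 7}  B6 = {2, 3, 6, 8}
Tree: B1–B2, B2–B3, B2–B4, B4–B5, B4–B6

The largest bag has 4 vertices, giving width 3; this decomposition certifies tw(G) ≤ 3. On the other hand G contains the 4-clique {2, 3, 6, 8}. A clique must lie in a single bag of any decomposition, so no decomposition can have width below 3. The upper and lower bounds meet at 3, so that is the treewidth.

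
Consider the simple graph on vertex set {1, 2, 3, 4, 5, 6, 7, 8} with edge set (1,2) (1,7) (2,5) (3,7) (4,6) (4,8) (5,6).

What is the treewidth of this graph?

1

A width-1 tree decomposition is:
Bags: B1 = {4, 8}  B2 = {4, 6}  B3 = {5, 6}  B4 = {2, 5}  B5 = {1, 2}  B6 = {1, 7}  B7 = {3, 7}
Tree: B1–B2, B2–B3, B3–B4, B4–B5, B5–B6, B6–B7
Each bag holds 2 vertices, so the decomposition has width 1, which upper-bounds the treewidth. Since G has at least one edge (e.g. 8–4), it is not an edgeless graph, so tw(G) ≥ 1. Hence tw(G) = 1 exactly.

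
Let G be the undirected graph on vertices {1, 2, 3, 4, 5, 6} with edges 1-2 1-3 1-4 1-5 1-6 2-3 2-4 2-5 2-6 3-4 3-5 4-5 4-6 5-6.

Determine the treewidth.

A width-4 tree decomposition is:
Bags: B1 = {1, 2, 4, 5, 6}  B2 = {1, 2, 3, 4, 5}
Tree: B1–B2
Every bag has size at most 5, so the width is 5 − 1 = 4 and tw(G) ≤ 4. Conversely, {1, 2, 3, 4, 5} is a clique of size 5, and the vertices of any clique must share a bag in every tree decomposition; so some bag has ≥ 5 vertices and tw(G) ≥ 4. Therefore the treewidth is 4.

4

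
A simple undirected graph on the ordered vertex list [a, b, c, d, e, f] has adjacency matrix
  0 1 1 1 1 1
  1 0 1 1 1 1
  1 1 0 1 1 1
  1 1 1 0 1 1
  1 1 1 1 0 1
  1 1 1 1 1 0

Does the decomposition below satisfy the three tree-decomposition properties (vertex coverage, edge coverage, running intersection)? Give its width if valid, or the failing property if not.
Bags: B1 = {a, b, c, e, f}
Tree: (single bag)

A tree decomposition must satisfy three properties: every vertex lies in some bag; for every edge, both endpoints lie together in some bag; and for every vertex, the bags containing it form a connected subtree. Here vertex d appears in no bag, so the decomposition is invalid.

No — vertex d appears in no bag.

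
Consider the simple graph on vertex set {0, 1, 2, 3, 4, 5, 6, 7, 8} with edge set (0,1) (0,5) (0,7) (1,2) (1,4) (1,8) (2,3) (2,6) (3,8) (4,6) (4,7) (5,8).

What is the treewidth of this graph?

3

A width-3 tree decomposition is:
Bags: B1 = {0, 5, 7, 8}  B2 = {0, 1, 7, 8}  B3 = {1, 4, 7, 8}  B4 = {1, 3, 4, 8}  B5 = {1, 2, 3, 4}  B6 = {2, 3, 4, 6}
Tree: B1–B2, B2–B3, B3–B4, B4–B5, B5–B6
Each bag holds 4 vertices, so the decomposition has width 3, which upper-bounds the treewidth. For the lower bound: the 4 vertex sets {0,5,7}, {8}, {1}, {2,3,4,6} are disjoint, each induces a connected subgraph, and every pair is joined by at least one edge of G. Contracting each set to a single vertex therefore yields K_{4} as a minor, and since treewidth is minor-monotone, tw(G) ≥ tw(K_{4}) = 3. Therefore the treewidth is 3.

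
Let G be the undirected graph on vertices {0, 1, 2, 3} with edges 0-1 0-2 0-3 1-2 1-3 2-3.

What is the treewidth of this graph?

A width-3 tree decomposition is:
Bags: B1 = {0, 1, 2, 3}
Tree: (single bag)
A single bag containing all 4 vertices is trivially a valid decomposition of width 3. For the lower bound, the 4 vertices {0, 1, 2, 3} are pairwise adjacent, and any tree decomposition puts a clique entirely inside one bag — forcing width ≥ 3. The upper and lower bounds meet at 3, so that is the treewidth.

3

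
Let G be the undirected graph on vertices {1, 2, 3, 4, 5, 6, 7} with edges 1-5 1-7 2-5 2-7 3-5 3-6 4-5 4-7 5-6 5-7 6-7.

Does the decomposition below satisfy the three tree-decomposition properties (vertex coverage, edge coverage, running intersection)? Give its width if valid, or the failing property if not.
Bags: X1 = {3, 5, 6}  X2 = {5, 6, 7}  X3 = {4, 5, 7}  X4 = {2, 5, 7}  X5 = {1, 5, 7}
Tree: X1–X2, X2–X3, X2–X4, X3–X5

Yes; width 2.

Every vertex of G appears in some bag (union = {1, 2, 3, 4, 5, 6, 7}); every edge is covered by a bag; and for each vertex v the set of bags containing v is connected in the bag tree. The decomposition is therefore valid. The largest bag has 3 vertices, so the width is 2.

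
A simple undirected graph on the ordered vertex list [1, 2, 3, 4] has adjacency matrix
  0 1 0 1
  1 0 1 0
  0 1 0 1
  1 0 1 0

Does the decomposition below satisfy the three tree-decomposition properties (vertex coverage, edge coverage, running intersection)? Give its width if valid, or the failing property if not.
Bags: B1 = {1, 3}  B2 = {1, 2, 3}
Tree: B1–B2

A tree decomposition must satisfy three properties: every vertex lies in some bag; for every edge, both endpoints lie together in some bag; and for every vertex, the bags containing it form a connected subtree. Here vertex 4 appears in no bag, so the decomposition is invalid.

No — vertex 4 appears in no bag.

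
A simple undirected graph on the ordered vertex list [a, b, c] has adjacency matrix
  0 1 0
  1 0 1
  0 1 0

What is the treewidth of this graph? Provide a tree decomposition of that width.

Every bag has size at most 2, so the width is 2 − 1 = 1 and tw(G) ≤ 1. G has an edge, so its treewidth is at least 1. Hence tw(G) = 1 exactly.

Treewidth 1.
Bags: B1 = {a, b}  B2 = {b, c}
Tree: B1–B2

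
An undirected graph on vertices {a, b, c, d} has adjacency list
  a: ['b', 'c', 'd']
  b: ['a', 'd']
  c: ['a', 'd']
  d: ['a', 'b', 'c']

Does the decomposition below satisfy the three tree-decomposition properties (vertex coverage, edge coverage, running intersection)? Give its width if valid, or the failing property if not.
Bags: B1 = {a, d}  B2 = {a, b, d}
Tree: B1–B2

No — vertex c appears in no bag.

A tree decomposition must satisfy three properties: every vertex lies in some bag; for every edge, both endpoints lie together in some bag; and for every vertex, the bags containing it form a connected subtree. Here vertex c appears in no bag, so the decomposition is invalid.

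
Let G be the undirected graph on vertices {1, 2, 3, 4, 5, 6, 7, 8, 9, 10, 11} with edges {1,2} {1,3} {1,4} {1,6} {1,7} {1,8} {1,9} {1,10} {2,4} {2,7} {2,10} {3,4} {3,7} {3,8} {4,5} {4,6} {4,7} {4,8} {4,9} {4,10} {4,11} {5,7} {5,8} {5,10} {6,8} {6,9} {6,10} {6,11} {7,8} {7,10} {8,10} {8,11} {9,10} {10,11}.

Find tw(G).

A width-4 tree decomposition is:
Bags: B1 = {1, 4, 7, 8, 10}  B2 = {1, 2, 4, 7, 10}  B3 = {4, 5, 7, 8, 10}  B4 = {1, 3, 4, 7, 8}  B5 = {1, 4, 6, 8, 10}  B6 = {1, 4, 6, 9, 10}  B7 = {4, 6, 8, 10, 11}
Tree: B1–B2, B1–B3, B1–B4, B1–B5, B5–B6, B5–B7
Every bag has size at most 5, so the width is 5 − 1 = 4 and tw(G) ≤ 4. For the lower bound, the 5 vertices {1, 2, 4, 7, 10} are pairwise adjacent, and any tree decomposition puts a clique entirely inside one bag — forcing width ≥ 4. Therefore the treewidth is 4.

4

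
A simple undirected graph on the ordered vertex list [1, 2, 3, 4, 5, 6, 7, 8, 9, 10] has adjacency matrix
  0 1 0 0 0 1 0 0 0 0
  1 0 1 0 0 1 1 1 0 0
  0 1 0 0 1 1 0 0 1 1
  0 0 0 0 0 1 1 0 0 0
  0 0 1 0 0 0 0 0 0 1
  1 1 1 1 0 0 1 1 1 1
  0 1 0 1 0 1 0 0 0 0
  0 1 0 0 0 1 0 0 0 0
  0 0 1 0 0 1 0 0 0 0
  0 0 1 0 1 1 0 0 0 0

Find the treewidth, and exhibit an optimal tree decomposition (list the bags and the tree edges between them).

Every bag has size at most 3, so the width is 3 − 1 = 2 and tw(G) ≤ 2. On the other hand G contains the 3-clique {3, 5, 10}. A clique must lie in a single bag of any decomposition, so no decomposition can have width below 2. Therefore the treewidth is 2.

Treewidth 2.
One such decomposition:
Bags: B1 = {2, 6, 8}  B2 = {2, 3, 6}  B3 = {3, 6, 10}  B4 = {1, 2, 6}  B5 = {2, 6, 7}  B6 = {3, 5, 10}  B7 = {4, 6, 7}  B8 = {3, 6, 9}
Tree: B1–B2, B2–B3, B1–B4, B4–B5, B3–B6, B5–B7, B3–B8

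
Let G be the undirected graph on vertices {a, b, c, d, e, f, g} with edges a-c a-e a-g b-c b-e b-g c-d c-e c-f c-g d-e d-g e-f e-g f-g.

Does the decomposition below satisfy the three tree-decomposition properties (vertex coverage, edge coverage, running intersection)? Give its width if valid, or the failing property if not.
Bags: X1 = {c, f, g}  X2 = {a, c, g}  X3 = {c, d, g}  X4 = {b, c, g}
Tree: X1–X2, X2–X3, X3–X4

A tree decomposition must satisfy three properties: every vertex lies in some bag; for every edge, both endpoints lie together in some bag; and for every vertex, the bags containing it form a connected subtree. Here vertex e appears in no bag, so the decomposition is invalid.

No — vertex e appears in no bag.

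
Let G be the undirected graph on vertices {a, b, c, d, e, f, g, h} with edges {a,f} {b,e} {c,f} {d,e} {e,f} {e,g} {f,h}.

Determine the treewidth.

1

A width-1 tree decomposition is:
Bags: B1 = {e, f}  B2 = {e, g}  B3 = {c, f}  B4 = {a, f}  B5 = {f, h}  B6 = {d, e}  B7 = {b, e}
Tree: B1–B2, B1–B3, B1–B4, B1–B5, B1–B6, B1–B7
Each bag holds 2 vertices, so the decomposition has width 1, which upper-bounds the treewidth. Any graph with an edge has treewidth ≥ 1, and G has the edge f–e. Hence tw(G) = 1 exactly.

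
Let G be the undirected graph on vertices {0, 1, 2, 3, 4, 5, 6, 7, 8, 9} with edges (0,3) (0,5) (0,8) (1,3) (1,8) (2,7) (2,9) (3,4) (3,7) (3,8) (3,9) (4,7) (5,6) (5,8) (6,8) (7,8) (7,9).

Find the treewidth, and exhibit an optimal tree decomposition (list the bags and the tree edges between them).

The largest bag has 3 vertices, giving width 2; this decomposition certifies tw(G) ≤ 2. For the lower bound, the 3 vertices {2, 7, 9} are pairwise adjacent, and any tree decomposition puts a clique entirely inside one bag — forcing width ≥ 2. Combining the bounds, tw(G) = 2.

Treewidth 2.
One optimal decomposition is:
Bags: B1 = {3, 7, 8}  B2 = {1, 3, 8}  B3 = {3, 4, 7}  B4 = {0, 3, 8}  B5 = {0, 5, 8}  B6 = {3, 7, 9}  B7 = {5, 6, 8}  B8 = {2, 7, 9}
Tree: B1–B2, B1–B3, B1–B4, B4–B5, B1–B6, B5–B7, B6–B8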